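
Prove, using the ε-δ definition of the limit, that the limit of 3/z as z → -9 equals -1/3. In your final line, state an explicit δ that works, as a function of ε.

Fix ε > 0. We seek δ > 0 such that 0 < |z + 9| < δ implies |3/z + 1/3| < ε.
|3/z + 1/3| = 3·|-9 − z|/(9·|z|) = 3|z + 9|/(9|z|).
Require δ ≤ 9/2 so that |z| > 9 − 9/2 = 9/2, hence 9|z| > 81/2.
Then |3/z + 1/3| < 3|z + 9|/(81/2), which is < ε when |z + 9| < (27/2)ε.
Take δ = min(9/2, (27/2)ε). Then 0 < |z + 9| < δ gives both |z + 9| < 9/2 and |z + 9| < (27/2)ε, so |3/z + 1/3| < ε.

δ = min(9/2, (27/2)ε)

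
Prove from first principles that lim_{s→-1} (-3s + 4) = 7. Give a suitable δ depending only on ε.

δ = ε/3

Let ε > 0 be given. We need δ > 0 so that 0 < |s + 1| < δ implies |(-3s + 4) − 7| < ε.
|(-3s + 4) − 7| = |-3s - 3| = 3|s + 1|.
So 3|s + 1| < ε exactly when |s + 1| < ε/3.
Take δ = ε/3. If 0 < |s + 1| < δ then |(-3s + 4) − 7| = 3|s + 1| < 3·(ε/3) = ε.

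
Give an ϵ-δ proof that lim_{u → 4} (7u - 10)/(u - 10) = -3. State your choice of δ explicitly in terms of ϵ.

Let ϵ > 0. We want δ > 0 with 0 < |u − 4| < δ ⇒ |(7u - 10)/(u - 10) + 3| < ϵ.
Combining over a common denominator, (7u - 10)/(u - 10) + 3 = [(7u - 10)·(-6) − 18·(u - 10)] / [(-6)·(u - 10)] = -60(u − 4) / ((-6)(u - 10)).
So |(7u - 10)/(u - 10) + 3| = 60|u − 4| / (6·|u − 10|).
Require δ ≤ 3, so |u − 10| ≥ |-6| − |u − 4| > 6 − 3 = 3.
Hence |(7u - 10)/(u - 10) + 3| < 60|u − 4|/(6·3) = (10/3)|u − 4|, which is < ϵ once |u − 4| < (3/10)ϵ.
Take δ = min(3, (3/10)ϵ). Then 0 < |u − 4| < δ forces both bounds, so |(7u - 10)/(u - 10) + 3| < ϵ.

δ = min(3, (3/10)ϵ)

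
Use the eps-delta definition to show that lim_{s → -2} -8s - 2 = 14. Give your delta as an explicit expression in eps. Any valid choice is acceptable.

delta = eps/8

Fix eps > 0. We need delta > 0 so that 0 < |s + 2| < delta implies |(-8s - 2) − 14| < eps.
|(-8s - 2) − 14| = |-8s - 16| = 8|s + 2|.
Thus it suffices that |s + 2| < eps/8.
Choosing delta = eps/8 gives |(-8s - 2) − 14| = 8|s + 2| < eps whenever |s + 2| < delta.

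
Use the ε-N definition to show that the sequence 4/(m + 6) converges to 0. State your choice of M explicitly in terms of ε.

Fix ε > 0. For m ≥ 1, |4/(m + 6) − 0| = 4/(m + 6) ≤ 4/m.
We need 4/m < ε, i.e. m > 4/ε.
Take M = 4/ε. If m > M then |4/(m + 6)| ≤ 4/m < ε.

M = 4/ε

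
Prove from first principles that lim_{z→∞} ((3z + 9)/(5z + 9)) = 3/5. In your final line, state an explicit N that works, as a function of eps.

N = (18/25)/eps

Let eps > 0. We seek N > 0 such that z > N implies |(3z + 9)/(5z + 9) − (3/5)| < eps.
(3z + 9)/(5z + 9) − (3/5) = (5(3z + 9) − 3(5z + 9)) / (5(5z + 9)) = 18/(5(5z + 9)).
For z > 0 we have 5z + 9 > 5z, so |(3z + 9)/(5z + 9) − (3/5)| = 18/(5(5z + 9)) < 18/(5·5z) = (18/25)/z.
Thus |(3z + 9)/(5z + 9) − (3/5)| < eps whenever z > (18/25)/eps.
Take N = (18/25)/eps. If z > N then |(3z + 9)/(5z + 9) − (3/5)| < (18/25)/z < eps.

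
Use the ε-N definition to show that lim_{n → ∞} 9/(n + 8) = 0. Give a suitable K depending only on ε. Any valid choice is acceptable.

K = 9/ε

Fix ε > 0. For n ≥ 1, |9/(n + 8) − 0| = 9/(n + 8) ≤ 9/n.
We need 9/n < ε, i.e. n > 9/ε.
Take K = 9/ε. If n > K then |9/(n + 8)| ≤ 9/n < ε.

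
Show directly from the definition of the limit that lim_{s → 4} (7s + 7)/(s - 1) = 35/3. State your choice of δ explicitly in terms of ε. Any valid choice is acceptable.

Let ε > 0. We want δ > 0 with 0 < |s − 4| < δ ⇒ |(7s + 7)/(s - 1) − (35/3)| < ε.
Combining over a common denominator, (7s + 7)/(s - 1) − (35/3) = [(7s + 7)·3 − 35·(s - 1)] / [3·(s - 1)] = -14(s − 4) / (3(s - 1)).
So |(7s + 7)/(s - 1) − (35/3)| = 14|s − 4| / (3·|s − 1|).
Restrict δ ≤ 3/2. Then |s − 4| < 3/2 gives |s − 1| = |(s − 4) + 3| ≥ 3 − 3/2 = 3/2.
Hence |(7s + 7)/(s - 1) − (35/3)| < 14|s − 4|/(3·(3/2)) = (28/9)|s − 4|, which is < ε once |s − 4| < (9/28)ε.
Take δ = min(3/2, (9/28)ε). Then 0 < |s − 4| < δ forces both bounds, so |(7s + 7)/(s - 1) − (35/3)| < ε.

δ = min(3/2, (9/28)ε)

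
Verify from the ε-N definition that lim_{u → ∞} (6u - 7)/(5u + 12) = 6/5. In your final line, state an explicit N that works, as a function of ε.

Fix ε > 0. We seek N > 0 such that u > N implies |(6u - 7)/(5u + 12) − (6/5)| < ε.
(6u - 7)/(5u + 12) − (6/5) = (5(6u - 7) − 6(5u + 12)) / (5(5u + 12)) = -107/(5(5u + 12)).
For u > 0 we have 5u + 12 > 5u, so |(6u - 7)/(5u + 12) − (6/5)| = 107/(5(5u + 12)) < 107/(5·5u) = (107/25)/u.
Thus |(6u - 7)/(5u + 12) − (6/5)| < ε whenever u > (107/25)/ε.
Take N = (107/25)/ε. If u > N then |(6u - 7)/(5u + 12) − (6/5)| < (107/25)/u < ε.

N = (107/25)/ε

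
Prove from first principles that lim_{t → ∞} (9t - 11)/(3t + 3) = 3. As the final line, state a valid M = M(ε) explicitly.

M = (20/3)/ε

Let ε > 0 be given. We seek M > 0 such that t > M implies |(9t - 11)/(3t + 3) − 3| < ε.
(9t - 11)/(3t + 3) − 3 = (3(9t - 11) − 9(3t + 3)) / (3(3t + 3)) = -60/(3(3t + 3)).
For t > 0 we have 3t + 3 > 3t, so |(9t - 11)/(3t + 3) − 3| = 60/(3(3t + 3)) < 60/(3·3t) = (20/3)/t.
Thus |(9t - 11)/(3t + 3) − 3| < ε whenever t > (20/3)/ε.
Take M = (20/3)/ε. If t > M then |(9t - 11)/(3t + 3) − 3| < (20/3)/t < ε.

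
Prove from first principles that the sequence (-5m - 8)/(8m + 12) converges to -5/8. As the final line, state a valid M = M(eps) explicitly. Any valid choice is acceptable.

M = (1/16)/eps

Let eps > 0 be given. For m ≥ 1, |(-5m - 8)/(8m + 12) + 5/8| = |-4|/(8(8m + 12)) = 4/(8(8m + 12)).
Since 8m + 12 ≥ 8m for m ≥ 1, this is ≤ 4/(8·8m) = (1/16)/m.
So |(-5m - 8)/(8m + 12) + 5/8| < eps whenever m > (1/16)/eps.
Take M = (1/16)/eps. If m > M then |(-5m - 8)/(8m + 12) + 5/8| ≤ (1/16)/m < eps.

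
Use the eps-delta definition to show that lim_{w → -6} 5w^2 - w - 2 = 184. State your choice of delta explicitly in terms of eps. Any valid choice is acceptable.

Suppose eps > 0. We want delta > 0 such that 0 < |w + 6| < delta implies |(5w^2 - w - 2) − 184| < eps.
(5w^2 - w - 2) − 184 = 5w^2 - w - 186 = (w + 6)(5w - 31).
So |(5w^2 - w - 2) − 184| = |w + 6|·|5w - 31|.
Require delta ≤ 1. Then |w + 6| < 1 gives |w| < 7, and by the triangle inequality |5w - 31| ≤ 5·7 + 31 = 66.
Hence |(5w^2 - w - 2) − 184| ≤ 66|w + 6| < eps provided |w + 6| < eps/66.
Take delta = min(1, eps/66). Then 0 < |w + 6| < delta gives both |w + 6| < 1 and |w + 6| < eps/66, so |(5w^2 - w - 2) − 184| < eps.

delta = min(1, eps/66)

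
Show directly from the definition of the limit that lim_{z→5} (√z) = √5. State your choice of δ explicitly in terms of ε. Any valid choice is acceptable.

δ = min(5, √5·ε)

Suppose ε > 0. We want δ > 0 such that 0 < |z − 5| < δ implies |√z − √5| < ε.
Multiplying by the conjugate, |√z − √5| = |z − 5|/(√z + √5).
Restrict δ ≤ 5 so that |z − 5| < 5 forces z > 0, and then √z + √5 > √5.
Hence |√z − √5| < |z − 5|/√5, which is < ε once |z − 5| < √5·ε.
Take δ = min(5, √5·ε). If 0 < |z − 5| < δ then z > 0 and |√z − √5| < |z − 5|/√5 < ε.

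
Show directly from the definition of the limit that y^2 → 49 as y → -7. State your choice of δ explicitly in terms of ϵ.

Let ϵ > 0 be given. We seek δ > 0 with 0 < |y + 7| < δ ⇒ |y^2 − 49| < ϵ.
Factor: y^2 − 49 = (y + 7)(y - 7), so |y^2 − 49| = |y + 7|·|y - 7|.
Impose δ ≤ 1 so that |y| < 8; then |y - 7| ≤ 15.
Hence |y^2 − 49| ≤ 15|y + 7|, which is < ϵ once |y + 7| < ϵ/15.
Take δ = min(1, ϵ/15). If 0 < |y + 7| < δ then both bounds hold and |y^2 − 49| ≤ 15|y + 7| < 15·(ϵ/15) = ϵ.

δ = min(1, ϵ/15)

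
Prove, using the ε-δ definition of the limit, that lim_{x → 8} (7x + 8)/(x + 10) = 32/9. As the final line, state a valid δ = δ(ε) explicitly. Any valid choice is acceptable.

δ = min(9, (81/31)ε)

Let ε > 0. We want δ > 0 with 0 < |x − 8| < δ ⇒ |(7x + 8)/(x + 10) − (32/9)| < ε.
Combining over a common denominator, (7x + 8)/(x + 10) − (32/9) = [(7x + 8)·18 − 64·(x + 10)] / [18·(x + 10)] = 62(x − 8) / (18(x + 10)).
So |(7x + 8)/(x + 10) − (32/9)| = 62|x − 8| / (18·|x + 10|).
Restrict δ ≤ 9. Then |x − 8| < 9 gives |x + 10| = |(x − 8) + 18| ≥ 18 − 9 = 9.
Hence |(7x + 8)/(x + 10) − (32/9)| < 62|x − 8|/(18·9) = (31/81)|x − 8|, which is < ε once |x − 8| < (81/31)ε.
Take δ = min(9, (81/31)ε). Then 0 < |x − 8| < δ forces both bounds, so |(7x + 8)/(x + 10) − (32/9)| < ε.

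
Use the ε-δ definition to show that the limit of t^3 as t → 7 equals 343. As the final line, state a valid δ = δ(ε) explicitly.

Let ε > 0 be given. We seek δ > 0 with 0 < |t − 7| < δ ⇒ |t^3 − 343| < ε.
Factor: t^3 − 343 = (t − 7)(t^2 + 7t + 49), so |t^3 − 343| = |t − 7|·|t^2 + 7t + 49|.
Impose δ ≤ 2 so that |t| < 9; then |t^2 + 7t + 49| ≤ 193.
Hence |t^3 − 343| ≤ 193|t − 7|, which is < ε once |t − 7| < ε/193.
Take δ = min(2, ε/193). If 0 < |t − 7| < δ then both bounds hold and |t^3 − 343| ≤ 193|t − 7| < 193·(ε/193) = ε.

δ = min(2, ε/193)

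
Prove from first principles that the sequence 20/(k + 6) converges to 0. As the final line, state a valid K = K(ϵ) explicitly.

K = 20/ϵ

Let ϵ > 0 be given. For k ≥ 1, |20/(k + 6) − 0| = 20/(k + 6) ≤ 20/k.
We need 20/k < ϵ, i.e. k > 20/ϵ.
Take K = 20/ϵ. If k > K then |20/(k + 6)| ≤ 20/k < ϵ.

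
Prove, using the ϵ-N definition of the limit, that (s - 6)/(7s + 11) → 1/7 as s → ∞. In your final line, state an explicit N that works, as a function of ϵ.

N = (53/49)/ϵ

Let ϵ > 0 be given. We seek N > 0 such that s > N implies |(s - 6)/(7s + 11) − (1/7)| < ϵ.
(s - 6)/(7s + 11) − (1/7) = (7(s - 6) − (7s + 11)) / (7(7s + 11)) = -53/(7(7s + 11)).
For s > 0 we have 7s + 11 > 7s, so |(s - 6)/(7s + 11) − (1/7)| = 53/(7(7s + 11)) < 53/(7·7s) = (53/49)/s.
Thus |(s - 6)/(7s + 11) − (1/7)| < ϵ whenever s > (53/49)/ϵ.
Take N = (53/49)/ϵ. If s > N then |(s - 6)/(7s + 11) − (1/7)| < (53/49)/s < ϵ.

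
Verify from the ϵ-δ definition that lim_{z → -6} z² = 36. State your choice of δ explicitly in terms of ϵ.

Let ϵ > 0. We seek δ > 0 with 0 < |z + 6| < δ ⇒ |z² − 36| < ϵ.
Factor: z² − 36 = (z + 6)(z - 6), so |z² − 36| = |z + 6|·|z - 6|.
Restrict δ ≤ 1. Then |z + 6| < 1 gives |z| < 7, so by the triangle inequality |z - 6| ≤ 7 + 6 = 13.
Hence |z² − 36| ≤ 13|z + 6|, which is < ϵ once |z + 6| < ϵ/13.
Take δ = min(1, ϵ/13). If 0 < |z + 6| < δ then both bounds hold and |z² − 36| ≤ 13|z + 6| < 13·(ϵ/13) = ϵ.

δ = min(1, ϵ/13)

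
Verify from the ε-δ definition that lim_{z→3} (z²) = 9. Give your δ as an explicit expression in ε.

δ = min(1, ε/7)

Let ε > 0 be given. We seek δ > 0 with 0 < |z − 3| < δ ⇒ |z² − 9| < ε.
Factor: z² − 9 = (z − 3)(z + 3), so |z² − 9| = |z − 3|·|z + 3|.
Impose δ ≤ 1 so that |z| < 4; then |z + 3| ≤ 7.
Hence |z² − 9| ≤ 7|z − 3|, which is < ε once |z − 3| < ε/7.
Take δ = min(1, ε/7). If 0 < |z − 3| < δ then both bounds hold and |z² − 9| ≤ 7|z − 3| < 7·(ε/7) = ε.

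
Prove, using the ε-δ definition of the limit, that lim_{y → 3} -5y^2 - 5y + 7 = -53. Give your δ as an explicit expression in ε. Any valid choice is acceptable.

Let ε > 0 be given. We want δ > 0 such that 0 < |y − 3| < δ implies |(-5y^2 - 5y + 7) + 53| < ε.
(-5y^2 - 5y + 7) + 53 = -5y^2 - 5y + 60 = (y − 3)(-5y - 20).
So |(-5y^2 - 5y + 7) + 53| = |y − 3|·|-5y - 20|.
Assume first that |y − 3| < 1, so |y| < 4. Then |-5y - 20| ≤ 5·4 + 20 = 40.
Hence |(-5y^2 - 5y + 7) + 53| ≤ 40|y − 3| < ε provided |y − 3| < ε/40.
Choosing δ = min(1, ε/40) ensures both conditions, hence |(-5y^2 - 5y + 7) + 53| < ε.

δ = min(1, ε/40)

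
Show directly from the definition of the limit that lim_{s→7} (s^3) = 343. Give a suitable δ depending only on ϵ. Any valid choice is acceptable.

Let ϵ > 0 be given. We seek δ > 0 with 0 < |s − 7| < δ ⇒ |s^3 − 343| < ϵ.
Factor: s^3 − 343 = (s − 7)(s^2 + 7s + 49), so |s^3 − 343| = |s − 7|·|s^2 + 7s + 49|.
Restrict δ ≤ 2. Then |s − 7| < 2 gives |s| < 9, so by the triangle inequality |s^2 + 7s + 49| ≤ 9^2 + 7·9 + 49 = 193.
Hence |s^3 − 343| ≤ 193|s − 7|, which is < ϵ once |s − 7| < ϵ/193.
Take δ = min(2, ϵ/193). If 0 < |s − 7| < δ then both bounds hold and |s^3 − 343| ≤ 193|s − 7| < 193·(ϵ/193) = ϵ.

δ = min(2, ϵ/193)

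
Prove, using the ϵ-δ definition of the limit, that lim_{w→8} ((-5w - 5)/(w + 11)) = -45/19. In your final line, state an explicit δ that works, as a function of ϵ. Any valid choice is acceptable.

δ = min(19/2, (361/100)ϵ)

Let ϵ > 0 be given. We want δ > 0 with 0 < |w − 8| < δ ⇒ |(-5w - 5)/(w + 11) + 45/19| < ϵ.
Combining over a common denominator, (-5w - 5)/(w + 11) + 45/19 = [(-5w - 5)·19 − (-45)·(w + 11)] / [19·(w + 11)] = -50(w − 8) / (19(w + 11)).
So |(-5w - 5)/(w + 11) + 45/19| = 50|w − 8| / (19·|w + 11|).
Require δ ≤ 19/2, so |w + 11| ≥ |19| − |w − 8| > 19 − 19/2 = 19/2.
Hence |(-5w - 5)/(w + 11) + 45/19| < 50|w − 8|/(19·(19/2)) = (100/361)|w − 8|, which is < ϵ once |w − 8| < (361/100)ϵ.
Take δ = min(19/2, (361/100)ϵ). Then 0 < |w − 8| < δ forces both bounds, so |(-5w - 5)/(w + 11) + 45/19| < ϵ.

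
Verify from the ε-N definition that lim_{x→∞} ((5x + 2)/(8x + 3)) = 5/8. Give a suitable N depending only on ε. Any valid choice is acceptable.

N = (1/64)/ε

Suppose ε > 0. We seek N > 0 such that x > N implies |(5x + 2)/(8x + 3) − (5/8)| < ε.
(5x + 2)/(8x + 3) − (5/8) = (8(5x + 2) − 5(8x + 3)) / (8(8x + 3)) = 1/(8(8x + 3)).
For x > 0 we have 8x + 3 > 8x, so |(5x + 2)/(8x + 3) − (5/8)| = 1/(8(8x + 3)) < 1/(8·8x) = (1/64)/x.
Thus |(5x + 2)/(8x + 3) − (5/8)| < ε whenever x > (1/64)/ε.
Take N = (1/64)/ε. If x > N then |(5x + 2)/(8x + 3) − (5/8)| < (1/64)/x < ε.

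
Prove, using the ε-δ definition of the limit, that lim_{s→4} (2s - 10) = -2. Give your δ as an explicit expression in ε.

Fix ε > 0. We need δ > 0 so that 0 < |s − 4| < δ implies |(2s - 10) + 2| < ε.
|(2s - 10) + 2| = |2s - 8| = 2|s − 4|.
So 2|s − 4| < ε exactly when |s − 4| < ε/2.
Take δ = ε/2. If 0 < |s − 4| < δ then |(2s - 10) + 2| = 2|s − 4| < 2·(ε/2) = ε.

δ = ε/2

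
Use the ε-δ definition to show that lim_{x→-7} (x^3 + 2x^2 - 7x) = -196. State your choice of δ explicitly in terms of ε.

Fix ε > 0. We want δ > 0 such that 0 < |x + 7| < δ implies |(x^3 + 2x^2 - 7x) + 196| < ε.
(x^3 + 2x^2 - 7x) + 196 = x^3 + 2x^2 - 7x + 196 = (x + 7)(x^2 - 5x + 28).
So |(x^3 + 2x^2 - 7x) + 196| = |x + 7|·|x^2 - 5x + 28|.
Assume first that |x + 7| < 1, so |x| < 8. Then |x^2 - 5x + 28| ≤ 8^2 + 5·8 + 28 = 132.
Hence |(x^3 + 2x^2 - 7x) + 196| ≤ 132|x + 7| < ε provided |x + 7| < ε/132.
Take δ = min(1, ε/132). Then 0 < |x + 7| < δ gives both |x + 7| < 1 and |x + 7| < ε/132, so |(x^3 + 2x^2 - 7x) + 196| < ε.

δ = min(1, ε/132)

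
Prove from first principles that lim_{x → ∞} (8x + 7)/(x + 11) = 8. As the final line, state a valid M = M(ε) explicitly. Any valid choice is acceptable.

Let ε > 0 be given. We seek M > 0 such that x > M implies |(8x + 7)/(x + 11) − 8| < ε.
(8x + 7)/(x + 11) − 8 = ((8x + 7) − 8(x + 11)) / ((x + 11)) = -81/((x + 11)).
For x > 0 we have x + 11 > x, so |(8x + 7)/(x + 11) − 8| = 81/((x + 11)) < 81/(x) = 81/x.
Thus |(8x + 7)/(x + 11) − 8| < ε whenever x > 81/ε.
Take M = 81/ε. If x > M then |(8x + 7)/(x + 11) − 8| < 81/x < ε.

M = 81/ε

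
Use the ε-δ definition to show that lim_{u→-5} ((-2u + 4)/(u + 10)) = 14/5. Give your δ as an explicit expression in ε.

δ = min(5/2, (25/48)ε)

Let ε > 0. We want δ > 0 with 0 < |u + 5| < δ ⇒ |(-2u + 4)/(u + 10) − (14/5)| < ε.
Combining over a common denominator, (-2u + 4)/(u + 10) − (14/5) = [(-2u + 4)·5 − 14·(u + 10)] / [5·(u + 10)] = -24(u + 5) / (5(u + 10)).
So |(-2u + 4)/(u + 10) − (14/5)| = 24|u + 5| / (5·|u + 10|).
Restrict δ ≤ 5/2. Then |u + 5| < 5/2 gives |u + 10| = |(u + 5) + 5| ≥ 5 − 5/2 = 5/2.
Hence |(-2u + 4)/(u + 10) − (14/5)| < 24|u + 5|/(5·(5/2)) = (48/25)|u + 5|, which is < ε once |u + 5| < (25/48)ε.
Take δ = min(5/2, (25/48)ε). Then 0 < |u + 5| < δ forces both bounds, so |(-2u + 4)/(u + 10) − (14/5)| < ε.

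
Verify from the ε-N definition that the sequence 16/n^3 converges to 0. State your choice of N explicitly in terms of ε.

Suppose ε > 0. For n ≥ 1, |16/n^3 − 0| = 16/n^3.
16/n^3 < ε ⇔ n^3 > 16/ε ⇔ n > (16/ε)^{1/3}.
Take N = (16/ε)^{1/3}. Then n > N implies 16/n^3 < ε.

N = (16/ε)^{1/3}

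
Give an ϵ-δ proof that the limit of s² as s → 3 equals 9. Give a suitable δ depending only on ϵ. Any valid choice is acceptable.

δ = min(1, ϵ/7)

Fix ϵ > 0. We seek δ > 0 with 0 < |s − 3| < δ ⇒ |s² − 9| < ϵ.
Factor: s² − 9 = (s − 3)(s + 3), so |s² − 9| = |s − 3|·|s + 3|.
Restrict δ ≤ 1. Then |s − 3| < 1 gives |s| < 4, so by the triangle inequality |s + 3| ≤ 4 + 3 = 7.
Hence |s² − 9| ≤ 7|s − 3|, which is < ϵ once |s − 3| < ϵ/7.
Take δ = min(1, ϵ/7). If 0 < |s − 3| < δ then both bounds hold and |s² − 9| ≤ 7|s − 3| < 7·(ϵ/7) = ϵ.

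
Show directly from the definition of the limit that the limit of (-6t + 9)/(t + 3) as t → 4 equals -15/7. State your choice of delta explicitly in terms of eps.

Fix eps > 0. We want delta > 0 with 0 < |t − 4| < delta ⇒ |(-6t + 9)/(t + 3) + 15/7| < eps.
Combining over a common denominator, (-6t + 9)/(t + 3) + 15/7 = [(-6t + 9)·7 − (-15)·(t + 3)] / [7·(t + 3)] = -27(t − 4) / (7(t + 3)).
So |(-6t + 9)/(t + 3) + 15/7| = 27|t − 4| / (7·|t + 3|).
Restrict delta ≤ 7/2. Then |t − 4| < 7/2 gives |t + 3| = |(t − 4) + 7| ≥ 7 − 7/2 = 7/2.
Hence |(-6t + 9)/(t + 3) + 15/7| < 27|t − 4|/(7·(7/2)) = (54/49)|t − 4|, which is < eps once |t − 4| < (49/54)eps.
Take delta = min(7/2, (49/54)eps). Then 0 < |t − 4| < delta forces both bounds, so |(-6t + 9)/(t + 3) + 15/7| < eps.

delta = min(7/2, (49/54)eps)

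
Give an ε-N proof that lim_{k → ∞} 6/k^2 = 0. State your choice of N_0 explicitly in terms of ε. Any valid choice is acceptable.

N_0 = (6/ε)^{1/2}

Let ε > 0. For k ≥ 1, |6/k^2 − 0| = 6/k^2.
6/k^2 < ε ⇔ k^2 > 6/ε ⇔ k > (6/ε)^{1/2}.
Take N_0 = (6/ε)^{1/2}. Then k > N_0 implies 6/k^2 < ε.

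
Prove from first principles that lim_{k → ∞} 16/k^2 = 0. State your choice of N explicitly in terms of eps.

Fix eps > 0. For k ≥ 1, |16/k^2 − 0| = 16/k^2.
16/k^2 < eps ⇔ k^2 > 16/eps ⇔ k > (16/eps)^{1/2}.
Take N = (16/eps)^{1/2}. Then k > N implies 16/k^2 < eps.

N = (16/eps)^{1/2}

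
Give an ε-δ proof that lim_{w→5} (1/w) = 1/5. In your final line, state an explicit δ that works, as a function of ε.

Fix ε > 0. We seek δ > 0 such that 0 < |w − 5| < δ implies |1/w − (1/5)| < ε.
|1/w − (1/5)| = |5 − w|/(5·|w|) = |w − 5|/(5|w|).
Require δ ≤ 5/2 so that |w| > 5 − 5/2 = 5/2, hence 5|w| > 25/2.
Then |1/w − (1/5)| < |w − 5|/(25/2), which is < ε when |w − 5| < (25/2)ε.
Take δ = min(5/2, (25/2)ε). Then 0 < |w − 5| < δ gives both |w − 5| < 5/2 and |w − 5| < (25/2)ε, so |1/w − (1/5)| < ε.

δ = min(5/2, (25/2)ε)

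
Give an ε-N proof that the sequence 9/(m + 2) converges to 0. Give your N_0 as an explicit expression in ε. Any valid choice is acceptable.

Fix ε > 0. For m ≥ 1, |9/(m + 2) − 0| = 9/(m + 2) ≤ 9/m.
We need 9/m < ε, i.e. m > 9/ε.
Take N_0 = 9/ε. If m > N_0 then |9/(m + 2)| ≤ 9/m < ε.

N_0 = 9/ε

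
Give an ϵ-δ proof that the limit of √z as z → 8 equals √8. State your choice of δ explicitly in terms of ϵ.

Fix ϵ > 0. We want δ > 0 such that 0 < |z − 8| < δ implies |√z − √8| < ϵ.
Rationalise: √z − √8 = (z − 8)/(√z + √8), so |√z − √8| = |z − 8|/(√z + √8).
Restrict δ ≤ 8 so that |z − 8| < 8 forces z > 0, and then √z + √8 > √8.
Hence |√z − √8| < |z − 8|/√8, which is < ϵ once |z − 8| < √8·ϵ.
Take δ = min(8, √8·ϵ). If 0 < |z − 8| < δ then z > 0 and |√z − √8| < |z − 8|/√8 < ϵ.

δ = min(8, √8·ϵ)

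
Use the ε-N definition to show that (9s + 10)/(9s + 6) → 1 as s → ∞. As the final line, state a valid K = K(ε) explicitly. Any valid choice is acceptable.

Let ε > 0 be given. We seek K > 0 such that s > K implies |(9s + 10)/(9s + 6) − 1| < ε.
(9s + 10)/(9s + 6) − 1 = (9(9s + 10) − 9(9s + 6)) / (9(9s + 6)) = 36/(9(9s + 6)).
For s > 0 we have 9s + 6 > 9s, so |(9s + 10)/(9s + 6) − 1| = 36/(9(9s + 6)) < 36/(9·9s) = (4/9)/s.
Thus |(9s + 10)/(9s + 6) − 1| < ε whenever s > (4/9)/ε.
Take K = (4/9)/ε. If s > K then |(9s + 10)/(9s + 6) − 1| < (4/9)/s < ε.

K = (4/9)/ε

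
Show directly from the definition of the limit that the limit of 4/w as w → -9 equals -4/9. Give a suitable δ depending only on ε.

δ = min(9/2, (81/8)ε)

Suppose ε > 0. We seek δ > 0 such that 0 < |w + 9| < δ implies |4/w + 4/9| < ε.
|4/w + 4/9| = 4·|-9 − w|/(9·|w|) = 4|w + 9|/(9|w|).
Restrict δ ≤ 9/2. Then |w + 9| < 9/2 gives |w| > 9/2, so 9|w| > 81/2.
Then |4/w + 4/9| < 4|w + 9|/(81/2), which is < ε when |w + 9| < (81/8)ε.
Take δ = min(9/2, (81/8)ε). Then 0 < |w + 9| < δ gives both |w + 9| < 9/2 and |w + 9| < (81/8)ε, so |4/w + 4/9| < ε.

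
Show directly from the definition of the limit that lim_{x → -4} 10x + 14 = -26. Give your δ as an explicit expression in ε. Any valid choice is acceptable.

Let ε > 0. We need δ > 0 so that 0 < |x + 4| < δ implies |(10x + 14) + 26| < ε.
|(10x + 14) + 26| = |10x + 40| = 10|x + 4|.
So 10|x + 4| < ε exactly when |x + 4| < ε/10.
Choosing δ = ε/10 gives |(10x + 14) + 26| = 10|x + 4| < ε whenever |x + 4| < δ.

δ = ε/10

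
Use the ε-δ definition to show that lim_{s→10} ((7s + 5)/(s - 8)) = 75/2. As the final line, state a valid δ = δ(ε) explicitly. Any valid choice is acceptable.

Let ε > 0 be given. We want δ > 0 with 0 < |s − 10| < δ ⇒ |(7s + 5)/(s - 8) − (75/2)| < ε.
Combining over a common denominator, (7s + 5)/(s - 8) − (75/2) = [(7s + 5)·2 − 75·(s - 8)] / [2·(s - 8)] = -61(s − 10) / (2(s - 8)).
So |(7s + 5)/(s - 8) − (75/2)| = 61|s − 10| / (2·|s − 8|).
Require δ ≤ 1, so |s − 8| ≥ |2| − |s − 10| > 2 − 1 = 1.
Hence |(7s + 5)/(s - 8) − (75/2)| < 61|s − 10|/(2·1) = (61/2)|s − 10|, which is < ε once |s − 10| < (2/61)ε.
Take δ = min(1, (2/61)ε). Then 0 < |s − 10| < δ forces both bounds, so |(7s + 5)/(s - 8) − (75/2)| < ε.

δ = min(1, (2/61)ε)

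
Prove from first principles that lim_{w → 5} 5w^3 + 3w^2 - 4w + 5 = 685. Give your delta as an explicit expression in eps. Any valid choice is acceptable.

Fix eps > 0. We want delta > 0 such that 0 < |w − 5| < delta implies |(5w^3 + 3w^2 - 4w + 5) − 685| < eps.
(5w^3 + 3w^2 - 4w + 5) − 685 = 5w^3 + 3w^2 - 4w - 680 = (w − 5)(5w^2 + 28w + 136).
So |(5w^3 + 3w^2 - 4w + 5) − 685| = |w − 5|·|5w^2 + 28w + 136|.
Assume first that |w − 5| < 2, so |w| < 7. Then |5w^2 + 28w + 136| ≤ 5·7^2 + 28·7 + 136 = 577.
Hence |(5w^3 + 3w^2 - 4w + 5) − 685| ≤ 577|w − 5| < eps provided |w − 5| < eps/577.
Take delta = min(2, eps/577). Then 0 < |w − 5| < delta gives both |w − 5| < 2 and |w − 5| < eps/577, so |(5w^3 + 3w^2 - 4w + 5) − 685| < eps.

delta = min(2, eps/577)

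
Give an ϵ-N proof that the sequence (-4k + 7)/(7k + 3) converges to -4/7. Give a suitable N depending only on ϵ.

Let ϵ > 0. For k ≥ 1, |(-4k + 7)/(7k + 3) + 4/7| = |61|/(7(7k + 3)) = 61/(7(7k + 3)).
Since 7k + 3 ≥ 7k for k ≥ 1, this is ≤ 61/(7·7k) = (61/49)/k.
So |(-4k + 7)/(7k + 3) + 4/7| < ϵ whenever k > (61/49)/ϵ.
Take N = (61/49)/ϵ. If k > N then |(-4k + 7)/(7k + 3) + 4/7| ≤ (61/49)/k < ϵ.

N = (61/49)/ϵ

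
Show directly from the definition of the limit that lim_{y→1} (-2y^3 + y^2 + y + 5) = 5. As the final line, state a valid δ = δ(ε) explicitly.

δ = min(1, ε/10)

Let ε > 0. We want δ > 0 such that 0 < |y − 1| < δ implies |(-2y^3 + y^2 + y + 5) − 5| < ε.
(-2y^3 + y^2 + y + 5) − 5 = -2y^3 + y^2 + y = (y − 1)(-2y^2 - y).
So |(-2y^3 + y^2 + y + 5) − 5| = |y − 1|·|-2y^2 - y|.
Assume first that |y − 1| < 1, so |y| < 2. Then |-2y^2 - y| ≤ 2·2^2 + 2 = 10.
Hence |(-2y^3 + y^2 + y + 5) − 5| ≤ 10|y − 1| < ε provided |y − 1| < ε/10.
Choosing δ = min(1, ε/10) ensures both conditions, hence |(-2y^3 + y^2 + y + 5) − 5| < ε.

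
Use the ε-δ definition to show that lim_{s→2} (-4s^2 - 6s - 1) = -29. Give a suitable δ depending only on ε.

δ = min(1, ε/26)

Fix ε > 0. We want δ > 0 such that 0 < |s − 2| < δ implies |(-4s^2 - 6s - 1) + 29| < ε.
(-4s^2 - 6s - 1) + 29 = -4s^2 - 6s + 28 = (s − 2)(-4s - 14).
So |(-4s^2 - 6s - 1) + 29| = |s − 2|·|-4s - 14|.
Assume first that |s − 2| < 1, so |s| < 3. Then |-4s - 14| ≤ 4·3 + 14 = 26.
Hence |(-4s^2 - 6s - 1) + 29| ≤ 26|s − 2| < ε provided |s − 2| < ε/26.
Choosing δ = min(1, ε/26) ensures both conditions, hence |(-4s^2 - 6s - 1) + 29| < ε.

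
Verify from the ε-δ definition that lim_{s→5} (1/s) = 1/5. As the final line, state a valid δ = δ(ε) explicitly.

Let ε > 0 be given. We seek δ > 0 such that 0 < |s − 5| < δ implies |1/s − (1/5)| < ε.
|1/s − (1/5)| = |5 − s|/(5·|s|) = |s − 5|/(5|s|).
Require δ ≤ 5/2 so that |s| > 5 − 5/2 = 5/2, hence 5|s| > 25/2.
Then |1/s − (1/5)| < |s − 5|/(25/2), which is < ε when |s − 5| < (25/2)ε.
Take δ = min(5/2, (25/2)ε). Then 0 < |s − 5| < δ gives both |s − 5| < 5/2 and |s − 5| < (25/2)ε, so |1/s − (1/5)| < ε.

δ = min(5/2, (25/2)ε)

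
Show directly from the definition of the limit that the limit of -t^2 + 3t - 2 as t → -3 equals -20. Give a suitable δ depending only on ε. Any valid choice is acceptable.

δ = min(2, ε/11)

Suppose ε > 0. We want δ > 0 such that 0 < |t + 3| < δ implies |(-t^2 + 3t - 2) + 20| < ε.
(-t^2 + 3t - 2) + 20 = -t^2 + 3t + 18 = (t + 3)(-t + 6).
So |(-t^2 + 3t - 2) + 20| = |t + 3|·|-t + 6|.
Require δ ≤ 2. Then |t + 3| < 2 gives |t| < 5, and by the triangle inequality |-t + 6| ≤ 5 + 6 = 11.
Hence |(-t^2 + 3t - 2) + 20| ≤ 11|t + 3| < ε provided |t + 3| < ε/11.
Take δ = min(2, ε/11). Then 0 < |t + 3| < δ gives both |t + 3| < 2 and |t + 3| < ε/11, so |(-t^2 + 3t - 2) + 20| < ε.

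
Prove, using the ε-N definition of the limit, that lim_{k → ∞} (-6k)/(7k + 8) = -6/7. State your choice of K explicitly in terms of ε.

K = (48/49)/ε

Let ε > 0. For k ≥ 1, |(-6k)/(7k + 8) + 6/7| = |48|/(7(7k + 8)) = 48/(7(7k + 8)).
Since 7k + 8 ≥ 7k for k ≥ 1, this is ≤ 48/(7·7k) = (48/49)/k.
So |(-6k)/(7k + 8) + 6/7| < ε whenever k > (48/49)/ε.
Take K = (48/49)/ε. If k > K then |(-6k)/(7k + 8) + 6/7| ≤ (48/49)/k < ε.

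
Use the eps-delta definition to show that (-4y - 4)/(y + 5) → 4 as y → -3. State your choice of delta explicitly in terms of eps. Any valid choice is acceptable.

delta = min(1, (1/8)eps)

Let eps > 0. We want delta > 0 with 0 < |y + 3| < delta ⇒ |(-4y - 4)/(y + 5) − 4| < eps.
Combining over a common denominator, (-4y - 4)/(y + 5) − 4 = [(-4y - 4)·2 − 8·(y + 5)] / [2·(y + 5)] = -16(y + 3) / (2(y + 5)).
So |(-4y - 4)/(y + 5) − 4| = 16|y + 3| / (2·|y + 5|).
Require delta ≤ 1, so |y + 5| ≥ |2| − |y + 3| > 2 − 1 = 1.
Hence |(-4y - 4)/(y + 5) − 4| < 16|y + 3|/(2·1) = 8|y + 3|, which is < eps once |y + 3| < (1/8)eps.
Take delta = min(1, (1/8)eps). Then 0 < |y + 3| < delta forces both bounds, so |(-4y - 4)/(y + 5) − 4| < eps.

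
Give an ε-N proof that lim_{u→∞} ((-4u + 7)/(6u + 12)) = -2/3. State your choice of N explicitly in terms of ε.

N = (5/2)/ε

Fix ε > 0. We seek N > 0 such that u > N implies |(-4u + 7)/(6u + 12) + 2/3| < ε.
(-4u + 7)/(6u + 12) + 2/3 = (6(-4u + 7) − (-4)(6u + 12)) / (6(6u + 12)) = 90/(6(6u + 12)).
For u > 0 we have 6u + 12 > 6u, so |(-4u + 7)/(6u + 12) + 2/3| = 90/(6(6u + 12)) < 90/(6·6u) = (5/2)/u.
Thus |(-4u + 7)/(6u + 12) + 2/3| < ε whenever u > (5/2)/ε.
Take N = (5/2)/ε. If u > N then |(-4u + 7)/(6u + 12) + 2/3| < (5/2)/u < ε.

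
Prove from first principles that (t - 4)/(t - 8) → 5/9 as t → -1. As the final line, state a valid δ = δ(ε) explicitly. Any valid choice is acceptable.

Let ε > 0 be given. We want δ > 0 with 0 < |t + 1| < δ ⇒ |(t - 4)/(t - 8) − (5/9)| < ε.
Combining over a common denominator, (t - 4)/(t - 8) − (5/9) = [(t - 4)·(-9) − (-5)·(t - 8)] / [(-9)·(t - 8)] = -4(t + 1) / ((-9)(t - 8)).
So |(t - 4)/(t - 8) − (5/9)| = 4|t + 1| / (9·|t − 8|).
Restrict δ ≤ 9/2. Then |t + 1| < 9/2 gives |t − 8| = |(t + 1) + (-9)| ≥ 9 − 9/2 = 9/2.
Hence |(t - 4)/(t - 8) − (5/9)| < 4|t + 1|/(9·(9/2)) = (8/81)|t + 1|, which is < ε once |t + 1| < (81/8)ε.
Take δ = min(9/2, (81/8)ε). Then 0 < |t + 1| < δ forces both bounds, so |(t - 4)/(t - 8) − (5/9)| < ε.

δ = min(9/2, (81/8)ε)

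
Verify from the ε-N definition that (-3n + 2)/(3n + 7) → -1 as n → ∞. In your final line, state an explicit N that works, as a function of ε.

N = 3/ε

Let ε > 0. For n ≥ 1, |(-3n + 2)/(3n + 7) + 1| = |27|/(3(3n + 7)) = 27/(3(3n + 7)).
Since 3n + 7 ≥ 3n for n ≥ 1, this is ≤ 27/(3·3n) = 3/n.
So |(-3n + 2)/(3n + 7) + 1| < ε whenever n > 3/ε.
Take N = 3/ε. If n > N then |(-3n + 2)/(3n + 7) + 1| ≤ 3/n < ε.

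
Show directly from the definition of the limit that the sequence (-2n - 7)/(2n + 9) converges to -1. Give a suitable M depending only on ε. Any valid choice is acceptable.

Suppose ε > 0. For n ≥ 1, |(-2n - 7)/(2n + 9) + 1| = |4|/(2(2n + 9)) = 4/(2(2n + 9)).
Since 2n + 9 ≥ 2n for n ≥ 1, this is ≤ 4/(2·2n) = 1/n.
So |(-2n - 7)/(2n + 9) + 1| < ε whenever n > 1/ε.
Take M = 1/ε. If n > M then |(-2n - 7)/(2n + 9) + 1| ≤ 1/n < ε.

M = 1/ε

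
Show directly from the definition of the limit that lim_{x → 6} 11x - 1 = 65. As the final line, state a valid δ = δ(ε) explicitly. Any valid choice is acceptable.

Let ε > 0 be given. We need δ > 0 so that 0 < |x − 6| < δ implies |(11x - 1) − 65| < ε.
|(11x - 1) − 65| = |11x - 66| = 11|x − 6|.
So 11|x − 6| < ε exactly when |x − 6| < ε/11.
Choosing δ = ε/11 gives |(11x - 1) − 65| = 11|x − 6| < ε whenever |x − 6| < δ.

δ = ε/11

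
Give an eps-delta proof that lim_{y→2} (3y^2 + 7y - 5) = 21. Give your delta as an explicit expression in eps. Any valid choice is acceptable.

Fix eps > 0. We want delta > 0 such that 0 < |y − 2| < delta implies |(3y^2 + 7y - 5) − 21| < eps.
(3y^2 + 7y - 5) − 21 = 3y^2 + 7y - 26 = (y − 2)(3y + 13).
So |(3y^2 + 7y - 5) − 21| = |y − 2|·|3y + 13|.
Assume first that |y − 2| < 1, so |y| < 3. Then |3y + 13| ≤ 3·3 + 13 = 22.
Hence |(3y^2 + 7y - 5) − 21| ≤ 22|y − 2| < eps provided |y − 2| < eps/22.
Choosing delta = min(1, eps/22) ensures both conditions, hence |(3y^2 + 7y - 5) − 21| < eps.

delta = min(1, eps/22)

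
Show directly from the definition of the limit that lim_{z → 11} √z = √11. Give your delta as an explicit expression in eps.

Let eps > 0. We want delta > 0 such that 0 < |z − 11| < delta implies |√z − √11| < eps.
Rationalise: √z − √11 = (z − 11)/(√z + √11), so |√z − √11| = |z − 11|/(√z + √11).
Restrict delta ≤ 11 so that |z − 11| < 11 forces z > 0, and then √z + √11 > √11.
Hence |√z − √11| < |z − 11|/√11, which is < eps once |z − 11| < √11·eps.
Take delta = min(11, √11·eps). If 0 < |z − 11| < delta then z > 0 and |√z − √11| < |z − 11|/√11 < eps.

delta = min(11, √11·eps)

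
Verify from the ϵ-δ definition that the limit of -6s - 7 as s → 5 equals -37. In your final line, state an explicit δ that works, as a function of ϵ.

Suppose ϵ > 0. We need δ > 0 so that 0 < |s − 5| < δ implies |(-6s - 7) + 37| < ϵ.
|(-6s - 7) + 37| = |-6s + 30| = 6|s − 5|.
So 6|s − 5| < ϵ exactly when |s − 5| < ϵ/6.
Choosing δ = ϵ/6 gives |(-6s - 7) + 37| = 6|s − 5| < ϵ whenever |s − 5| < δ.

δ = ϵ/6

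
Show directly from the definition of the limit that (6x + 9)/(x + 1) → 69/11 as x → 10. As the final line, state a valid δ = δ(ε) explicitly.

δ = min(11/2, (121/6)ε)

Let ε > 0. We want δ > 0 with 0 < |x − 10| < δ ⇒ |(6x + 9)/(x + 1) − (69/11)| < ε.
Combining over a common denominator, (6x + 9)/(x + 1) − (69/11) = [(6x + 9)·11 − 69·(x + 1)] / [11·(x + 1)] = -3(x − 10) / (11(x + 1)).
So |(6x + 9)/(x + 1) − (69/11)| = 3|x − 10| / (11·|x + 1|).
Restrict δ ≤ 11/2. Then |x − 10| < 11/2 gives |x + 1| = |(x − 10) + 11| ≥ 11 − 11/2 = 11/2.
Hence |(6x + 9)/(x + 1) − (69/11)| < 3|x − 10|/(11·(11/2)) = (6/121)|x − 10|, which is < ε once |x − 10| < (121/6)ε.
Take δ = min(11/2, (121/6)ε). Then 0 < |x − 10| < δ forces both bounds, so |(6x + 9)/(x + 1) − (69/11)| < ε.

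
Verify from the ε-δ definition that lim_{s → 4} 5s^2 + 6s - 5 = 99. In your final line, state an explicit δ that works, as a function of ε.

Fix ε > 0. We want δ > 0 such that 0 < |s − 4| < δ implies |(5s^2 + 6s - 5) − 99| < ε.
(5s^2 + 6s - 5) − 99 = 5s^2 + 6s - 104 = (s − 4)(5s + 26).
So |(5s^2 + 6s - 5) − 99| = |s − 4|·|5s + 26|.
Assume first that |s − 4| < 1, so |s| < 5. Then |5s + 26| ≤ 5·5 + 26 = 51.
Hence |(5s^2 + 6s - 5) − 99| ≤ 51|s − 4| < ε provided |s − 4| < ε/51.
Take δ = min(1, ε/51). Then 0 < |s − 4| < δ gives both |s − 4| < 1 and |s − 4| < ε/51, so |(5s^2 + 6s - 5) − 99| < ε.

δ = min(1, ε/51)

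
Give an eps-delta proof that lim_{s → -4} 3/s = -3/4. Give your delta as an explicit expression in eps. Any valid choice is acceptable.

Let eps > 0 be given. We seek delta > 0 such that 0 < |s + 4| < delta implies |3/s + 3/4| < eps.
|3/s + 3/4| = 3·|-4 − s|/(4·|s|) = 3|s + 4|/(4|s|).
Restrict delta ≤ 2. Then |s + 4| < 2 gives |s| > 2, so 4|s| > 8.
Then |3/s + 3/4| < 3|s + 4|/8, which is < eps when |s + 4| < (8/3)eps.
Take delta = min(2, (8/3)eps). Then 0 < |s + 4| < delta gives both |s + 4| < 2 and |s + 4| < (8/3)eps, so |3/s + 3/4| < eps.

delta = min(2, (8/3)eps)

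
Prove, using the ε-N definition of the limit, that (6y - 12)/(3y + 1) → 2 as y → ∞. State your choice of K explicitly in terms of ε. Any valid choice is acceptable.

K = (14/3)/ε

Let ε > 0. We seek K > 0 such that y > K implies |(6y - 12)/(3y + 1) − 2| < ε.
(6y - 12)/(3y + 1) − 2 = (3(6y - 12) − 6(3y + 1)) / (3(3y + 1)) = -42/(3(3y + 1)).
For y > 0 we have 3y + 1 > 3y, so |(6y - 12)/(3y + 1) − 2| = 42/(3(3y + 1)) < 42/(3·3y) = (14/3)/y.
Thus |(6y - 12)/(3y + 1) − 2| < ε whenever y > (14/3)/ε.
Take K = (14/3)/ε. If y > K then |(6y - 12)/(3y + 1) − 2| < (14/3)/y < ε.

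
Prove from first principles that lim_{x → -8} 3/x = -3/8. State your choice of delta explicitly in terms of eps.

Fix eps > 0. We seek delta > 0 such that 0 < |x + 8| < delta implies |3/x + 3/8| < eps.
|3/x + 3/8| = 3·|-8 − x|/(8·|x|) = 3|x + 8|/(8|x|).
Restrict delta ≤ 4. Then |x + 8| < 4 gives |x| > 4, so 8|x| > 32.
Then |3/x + 3/8| < 3|x + 8|/32, which is < eps when |x + 8| < (32/3)eps.
Take delta = min(4, (32/3)eps). Then 0 < |x + 8| < delta gives both |x + 8| < 4 and |x + 8| < (32/3)eps, so |3/x + 3/8| < eps.

delta = min(4, (32/3)eps)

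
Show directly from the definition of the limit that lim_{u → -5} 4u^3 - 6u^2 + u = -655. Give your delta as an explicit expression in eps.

Fix eps > 0. We want delta > 0 such that 0 < |u + 5| < delta implies |(4u^3 - 6u^2 + u) + 655| < eps.
(4u^3 - 6u^2 + u) + 655 = 4u^3 - 6u^2 + u + 655 = (u + 5)(4u^2 - 26u + 131).
So |(4u^3 - 6u^2 + u) + 655| = |u + 5|·|4u^2 - 26u + 131|.
Assume first that |u + 5| < 1, so |u| < 6. Then |4u^2 - 26u + 131| ≤ 4·6^2 + 26·6 + 131 = 431.
Hence |(4u^3 - 6u^2 + u) + 655| ≤ 431|u + 5| < eps provided |u + 5| < eps/431.
Choosing delta = min(1, eps/431) ensures both conditions, hence |(4u^3 - 6u^2 + u) + 655| < eps.

delta = min(1, eps/431)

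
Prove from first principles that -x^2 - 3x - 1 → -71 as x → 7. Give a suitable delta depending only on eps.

delta = min(1, eps/18)

Suppose eps > 0. We want delta > 0 such that 0 < |x − 7| < delta implies |(-x^2 - 3x - 1) + 71| < eps.
(-x^2 - 3x - 1) + 71 = -x^2 - 3x + 70 = (x − 7)(-x - 10).
So |(-x^2 - 3x - 1) + 71| = |x − 7|·|-x - 10|.
Require delta ≤ 1. Then |x − 7| < 1 gives |x| < 8, and by the triangle inequality |-x - 10| ≤ 8 + 10 = 18.
Hence |(-x^2 - 3x - 1) + 71| ≤ 18|x − 7| < eps provided |x − 7| < eps/18.
Take delta = min(1, eps/18). Then 0 < |x − 7| < delta gives both |x − 7| < 1 and |x − 7| < eps/18, so |(-x^2 - 3x - 1) + 71| < eps.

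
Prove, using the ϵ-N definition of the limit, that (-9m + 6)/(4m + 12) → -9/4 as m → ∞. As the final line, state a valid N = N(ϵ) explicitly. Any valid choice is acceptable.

N = (33/4)/ϵ

Let ϵ > 0 be given. For m ≥ 1, |(-9m + 6)/(4m + 12) + 9/4| = |132|/(4(4m + 12)) = 132/(4(4m + 12)).
Since 4m + 12 ≥ 4m for m ≥ 1, this is ≤ 132/(4·4m) = (33/4)/m.
So |(-9m + 6)/(4m + 12) + 9/4| < ϵ whenever m > (33/4)/ϵ.
Take N = (33/4)/ϵ. If m > N then |(-9m + 6)/(4m + 12) + 9/4| ≤ (33/4)/m < ϵ.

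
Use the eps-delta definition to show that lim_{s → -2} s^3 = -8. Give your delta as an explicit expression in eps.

delta = min(1, eps/19)

Let eps > 0. We seek delta > 0 with 0 < |s + 2| < delta ⇒ |s^3 + 8| < eps.
Factor: s^3 + 8 = (s + 2)(s^2 - 2s + 4), so |s^3 + 8| = |s + 2|·|s^2 - 2s + 4|.
Impose delta ≤ 1 so that |s| < 3; then |s^2 - 2s + 4| ≤ 19.
Hence |s^3 + 8| ≤ 19|s + 2|, which is < eps once |s + 2| < eps/19.
Take delta = min(1, eps/19). If 0 < |s + 2| < delta then both bounds hold and |s^3 + 8| ≤ 19|s + 2| < 19·(eps/19) = eps.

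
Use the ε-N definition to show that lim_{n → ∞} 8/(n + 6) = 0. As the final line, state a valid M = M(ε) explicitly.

M = 8/ε

Fix ε > 0. For n ≥ 1, |8/(n + 6) − 0| = 8/(n + 6) ≤ 8/n.
We need 8/n < ε, i.e. n > 8/ε.
Take M = 8/ε. If n > M then |8/(n + 6)| ≤ 8/n < ε.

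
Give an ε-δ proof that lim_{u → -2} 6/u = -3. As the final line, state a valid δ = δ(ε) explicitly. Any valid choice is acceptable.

δ = min(1, (1/3)ε)

Suppose ε > 0. We seek δ > 0 such that 0 < |u + 2| < δ implies |6/u + 3| < ε.
|6/u + 3| = 6·|-2 − u|/(2·|u|) = 6|u + 2|/(2|u|).
Restrict δ ≤ 1. Then |u + 2| < 1 gives |u| > 1, so 2|u| > 2.
Then |6/u + 3| < 6|u + 2|/2, which is < ε when |u + 2| < (1/3)ε.
Take δ = min(1, (1/3)ε). Then 0 < |u + 2| < δ gives both |u + 2| < 1 and |u + 2| < (1/3)ε, so |6/u + 3| < ε.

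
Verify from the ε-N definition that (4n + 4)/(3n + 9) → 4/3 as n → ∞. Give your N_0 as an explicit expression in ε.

N_0 = (8/3)/ε

Let ε > 0 be given. For n ≥ 1, |(4n + 4)/(3n + 9) − (4/3)| = |-24|/(3(3n + 9)) = 24/(3(3n + 9)).
Since 3n + 9 ≥ 3n for n ≥ 1, this is ≤ 24/(3·3n) = (8/3)/n.
So |(4n + 4)/(3n + 9) − (4/3)| < ε whenever n > (8/3)/ε.
Take N_0 = (8/3)/ε. If n > N_0 then |(4n + 4)/(3n + 9) − (4/3)| ≤ (8/3)/n < ε.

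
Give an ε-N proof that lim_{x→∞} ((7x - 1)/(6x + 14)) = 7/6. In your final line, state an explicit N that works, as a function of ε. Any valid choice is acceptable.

Fix ε > 0. We seek N > 0 such that x > N implies |(7x - 1)/(6x + 14) − (7/6)| < ε.
(7x - 1)/(6x + 14) − (7/6) = (6(7x - 1) − 7(6x + 14)) / (6(6x + 14)) = -104/(6(6x + 14)).
For x > 0 we have 6x + 14 > 6x, so |(7x - 1)/(6x + 14) − (7/6)| = 104/(6(6x + 14)) < 104/(6·6x) = (26/9)/x.
Thus |(7x - 1)/(6x + 14) − (7/6)| < ε whenever x > (26/9)/ε.
Take N = (26/9)/ε. If x > N then |(7x - 1)/(6x + 14) − (7/6)| < (26/9)/x < ε.

N = (26/9)/ε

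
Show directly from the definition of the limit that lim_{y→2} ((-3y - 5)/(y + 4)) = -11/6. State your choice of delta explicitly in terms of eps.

Let eps > 0 be given. We want delta > 0 with 0 < |y − 2| < delta ⇒ |(-3y - 5)/(y + 4) + 11/6| < eps.
Combining over a common denominator, (-3y - 5)/(y + 4) + 11/6 = [(-3y - 5)·6 − (-11)·(y + 4)] / [6·(y + 4)] = -7(y − 2) / (6(y + 4)).
So |(-3y - 5)/(y + 4) + 11/6| = 7|y − 2| / (6·|y + 4|).
Restrict delta ≤ 3. Then |y − 2| < 3 gives |y + 4| = |(y − 2) + 6| ≥ 6 − 3 = 3.
Hence |(-3y - 5)/(y + 4) + 11/6| < 7|y − 2|/(6·3) = (7/18)|y − 2|, which is < eps once |y − 2| < (18/7)eps.
Take delta = min(3, (18/7)eps). Then 0 < |y − 2| < delta forces both bounds, so |(-3y - 5)/(y + 4) + 11/6| < eps.

delta = min(3, (18/7)eps)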